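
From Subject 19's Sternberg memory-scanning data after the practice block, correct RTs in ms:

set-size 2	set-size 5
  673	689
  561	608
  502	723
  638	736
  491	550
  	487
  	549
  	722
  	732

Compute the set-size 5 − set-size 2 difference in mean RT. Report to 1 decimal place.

M(set-size 2) = 2865/5 = 573.000
M(set-size 5) = 5796/9 = 644.000
Difference = 644.000 − 573.000 = 71.000 ms

71.0 ms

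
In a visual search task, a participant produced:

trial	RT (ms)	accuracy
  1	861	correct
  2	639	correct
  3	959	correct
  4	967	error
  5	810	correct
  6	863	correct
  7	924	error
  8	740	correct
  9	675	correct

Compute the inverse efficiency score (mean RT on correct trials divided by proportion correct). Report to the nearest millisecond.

1019 ms

Correct trials (n=7): 861, 639, 959, 810, 863, 740, 675
Mean correct RT = 5547/7 = 792.4286 ms
Proportion correct = 7/9
IES = 792.4286 / (7/9) = 1018.837 ms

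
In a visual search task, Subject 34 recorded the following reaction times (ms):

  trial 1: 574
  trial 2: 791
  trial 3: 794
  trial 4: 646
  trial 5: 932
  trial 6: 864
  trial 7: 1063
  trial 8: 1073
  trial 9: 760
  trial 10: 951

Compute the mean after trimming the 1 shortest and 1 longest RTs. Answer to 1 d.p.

Sorted: 574, 646, 760, 791, 794, 864, 932, 951, 1063, 1073
Drop lowest 1 (574) and highest 1 (1073)
Remaining (n=8): Σ = 6801, mean = 6801/8 = 850.125

850.1 ms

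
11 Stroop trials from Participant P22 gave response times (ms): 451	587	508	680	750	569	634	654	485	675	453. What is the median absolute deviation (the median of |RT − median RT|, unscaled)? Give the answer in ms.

Sorted: 451, 453, 485, 508, 569, 587, 634, 654, 675, 680, 750 → median = 587
|x − 587|: 136, 0, 79, 93, 163, 18, 47, 67, 102, 88, 134
Sorted deviations: 0, 18, 47, 67, 79, 88, 93, 102, 134, 136, 163 → MAD = 88

88 ms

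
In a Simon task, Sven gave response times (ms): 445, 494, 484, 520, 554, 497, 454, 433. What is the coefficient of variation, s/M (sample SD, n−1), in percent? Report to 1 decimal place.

n = 8, Σ = 3881, M = 485.1250
Σ(x−M)² = 11476.875; s = √(11476.875/7) = 40.4914
CV = 40.4914 / 485.1250 = 0.08347 = 8.347%

8.3%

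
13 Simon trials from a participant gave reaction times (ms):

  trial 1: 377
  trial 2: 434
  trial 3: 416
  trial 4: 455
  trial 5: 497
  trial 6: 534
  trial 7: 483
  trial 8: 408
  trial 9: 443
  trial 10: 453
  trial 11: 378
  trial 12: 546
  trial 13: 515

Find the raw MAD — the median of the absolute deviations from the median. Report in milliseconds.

Sorted: 377, 378, 408, 416, 434, 443, 453, 455, 483, 497, 515, 534, 546 → median = 453
|x − 453|: 76, 19, 37, 2, 44, 81, 30, 45, 10, 0, 75, 93, 62
Sorted deviations: 0, 2, 10, 19, 30, 37, 44, 45, 62, 75, 76, 81, 93 → MAD = 44

44 ms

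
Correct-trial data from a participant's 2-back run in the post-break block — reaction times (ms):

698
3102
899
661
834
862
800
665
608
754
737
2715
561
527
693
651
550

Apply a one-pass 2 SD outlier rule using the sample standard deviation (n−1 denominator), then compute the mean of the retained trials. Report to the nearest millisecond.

n = 17, ΣRT = 16317, M = 959.824
Σ(x−M)² = 8865688.47; s = √(8865688.47/16) = 744.383
Cutoffs: 959.824 ± 2·744.383 → [-528.9, 2448.6]
Outside: 2715, 3102 → excluded.
Retained (n=15): Σ = 10500, mean = 10500/15 = 700.000

700 ms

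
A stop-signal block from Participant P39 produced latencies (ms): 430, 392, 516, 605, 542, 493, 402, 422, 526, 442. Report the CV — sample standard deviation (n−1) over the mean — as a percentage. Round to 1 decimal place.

14.7%

n = 10, Σ = 4770, M = 477.0000
Σ(x−M)² = 44096.000; s = √(44096.000/9) = 69.9968
CV = 69.9968 / 477.0000 = 0.14674 = 14.674%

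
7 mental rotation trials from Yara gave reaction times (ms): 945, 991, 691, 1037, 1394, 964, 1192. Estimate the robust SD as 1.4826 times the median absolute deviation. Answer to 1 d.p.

68.2 ms

Sorted: 691, 945, 964, 991, 1037, 1192, 1394 → median = 991
|x − 991| sorted: 0, 27, 46, 46, 201, 300, 403 → MAD = 46
Robust SD ≈ 1.4826 × 46 = 68.200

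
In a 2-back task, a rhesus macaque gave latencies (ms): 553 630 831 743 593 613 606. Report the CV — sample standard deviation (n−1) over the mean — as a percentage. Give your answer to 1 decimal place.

n = 7, Σ = 4569, M = 652.7143
Σ(x−M)² = 57721.429; s = √(57721.429/6) = 98.0828
CV = 98.0828 / 652.7143 = 0.15027 = 15.027%

15.0%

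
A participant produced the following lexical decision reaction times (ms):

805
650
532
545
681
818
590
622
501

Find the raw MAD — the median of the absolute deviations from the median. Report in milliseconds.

77 ms

Sorted: 501, 532, 545, 590, 622, 650, 681, 805, 818 → median = 622
|x − 622|: 183, 28, 90, 77, 59, 196, 32, 0, 121
Sorted deviations: 0, 28, 32, 59, 77, 90, 121, 183, 196 → MAD = 77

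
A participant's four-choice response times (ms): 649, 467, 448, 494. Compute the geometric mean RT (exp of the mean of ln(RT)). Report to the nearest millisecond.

ln(RT): 6.4754, 6.1463, 6.1048, 6.2025
Mean ln(RT) = 24.9291/4 = 6.23227
Geometric mean = exp(6.23227) = 508.91 ms

509 ms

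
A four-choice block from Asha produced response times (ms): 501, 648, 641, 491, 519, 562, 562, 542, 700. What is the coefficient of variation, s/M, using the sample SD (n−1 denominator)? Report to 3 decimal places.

0.127

n = 9, Σ = 5166, M = 574.0000
Σ(x−M)² = 42396.000; s = √(42396.000/8) = 72.7977
CV = 72.7977 / 574.0000 = 0.12683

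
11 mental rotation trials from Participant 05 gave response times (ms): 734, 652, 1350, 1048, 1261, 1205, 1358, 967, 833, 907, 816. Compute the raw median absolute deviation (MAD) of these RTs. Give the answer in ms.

233 ms

Sorted: 652, 734, 816, 833, 907, 967, 1048, 1205, 1261, 1350, 1358 → median = 967
|x − 967|: 233, 315, 383, 81, 294, 238, 391, 0, 134, 60, 151
Sorted deviations: 0, 60, 81, 134, 151, 233, 238, 294, 315, 383, 391 → MAD = 233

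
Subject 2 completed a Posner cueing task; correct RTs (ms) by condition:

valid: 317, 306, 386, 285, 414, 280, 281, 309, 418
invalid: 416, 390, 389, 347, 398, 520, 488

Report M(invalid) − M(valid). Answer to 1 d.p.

M(valid) = 2996/9 = 332.889
M(invalid) = 2948/7 = 421.143
Difference = 421.143 − 332.889 = 88.254 ms

88.3 ms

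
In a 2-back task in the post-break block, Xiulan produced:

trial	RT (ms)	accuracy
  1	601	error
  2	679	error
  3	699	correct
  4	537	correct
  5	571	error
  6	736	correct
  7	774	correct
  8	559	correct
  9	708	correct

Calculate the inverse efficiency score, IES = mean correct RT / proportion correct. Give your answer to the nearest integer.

Correct trials (n=6): 699, 537, 736, 774, 559, 708
Mean correct RT = 4013/6 = 668.8333 ms
Proportion correct = 6/9
IES = 668.8333 / (6/9) = 1003.250 ms

1003 ms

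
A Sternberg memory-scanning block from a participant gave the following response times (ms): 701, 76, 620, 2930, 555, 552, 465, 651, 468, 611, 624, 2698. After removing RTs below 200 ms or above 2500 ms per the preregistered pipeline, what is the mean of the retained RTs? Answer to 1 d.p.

Excluded: 76, 2698, 2930
Retained (n=9): Σ = 5247
Mean = 5247/9 = 583.0000

583.0 ms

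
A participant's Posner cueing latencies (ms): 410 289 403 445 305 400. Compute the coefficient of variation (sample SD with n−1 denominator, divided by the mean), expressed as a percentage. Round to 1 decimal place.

16.8%

n = 6, Σ = 2252, M = 375.3333
Σ(x−M)² = 19829.333; s = √(19829.333/5) = 62.9751
CV = 62.9751 / 375.3333 = 0.16778 = 16.778%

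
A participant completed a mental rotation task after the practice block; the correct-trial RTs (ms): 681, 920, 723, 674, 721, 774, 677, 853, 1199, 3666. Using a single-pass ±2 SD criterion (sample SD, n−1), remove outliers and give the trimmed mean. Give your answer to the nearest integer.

n = 10, ΣRT = 10888, M = 1088.800
Σ(x−M)² = 7614323.60; s = √(7614323.60/9) = 919.802
Cutoffs: 1088.800 ± 2·919.802 → [-750.8, 2928.4]
Outside: 3666 → excluded.
Retained (n=9): Σ = 7222, mean = 7222/9 = 802.444

802 ms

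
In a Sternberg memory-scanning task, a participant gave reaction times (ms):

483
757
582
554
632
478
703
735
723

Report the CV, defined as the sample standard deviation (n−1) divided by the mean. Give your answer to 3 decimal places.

0.173

n = 9, Σ = 5647, M = 627.4444
Σ(x−M)² = 93870.222; s = √(93870.222/8) = 108.3226
CV = 108.3226 / 627.4444 = 0.17264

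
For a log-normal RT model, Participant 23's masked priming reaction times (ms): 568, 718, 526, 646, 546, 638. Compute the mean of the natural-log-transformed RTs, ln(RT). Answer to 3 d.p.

6.403

ln(RT): 6.3421, 6.5765, 6.2653, 6.4708, 6.3026, 6.4583
Σ ln(RT) = 38.4156
Mean = 38.4156/6 = 6.40261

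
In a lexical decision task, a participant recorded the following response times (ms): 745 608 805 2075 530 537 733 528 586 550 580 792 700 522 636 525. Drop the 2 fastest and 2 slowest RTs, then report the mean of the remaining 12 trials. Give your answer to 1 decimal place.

627.1 ms

Sorted: 522, 525, 528, 530, 537, 550, 580, 586, 608, 636, 700, 733, 745, 792, 805, 2075
Drop lowest 2 (522, 525) and highest 2 (805, 2075)
Remaining (n=12): Σ = 7525, mean = 7525/12 = 627.083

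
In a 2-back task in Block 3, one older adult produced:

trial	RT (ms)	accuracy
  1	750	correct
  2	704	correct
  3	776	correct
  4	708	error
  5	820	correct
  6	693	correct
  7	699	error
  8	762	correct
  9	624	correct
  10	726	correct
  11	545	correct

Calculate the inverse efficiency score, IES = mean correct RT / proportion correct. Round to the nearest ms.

869 ms

Correct trials (n=9): 750, 704, 776, 820, 693, 762, 624, 726, 545
Mean correct RT = 6400/9 = 711.1111 ms
Proportion correct = 9/11
IES = 711.1111 / (9/11) = 869.136 ms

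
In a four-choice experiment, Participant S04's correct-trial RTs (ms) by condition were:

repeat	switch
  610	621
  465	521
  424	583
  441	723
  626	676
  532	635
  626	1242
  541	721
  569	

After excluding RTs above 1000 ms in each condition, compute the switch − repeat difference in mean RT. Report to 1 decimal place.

switch: exclude 1242
M(repeat) = 4834/9 = 537.111
M(switch) = 4480/7 = 640.000
Difference = 640.000 − 537.111 = 102.889 ms

102.9 ms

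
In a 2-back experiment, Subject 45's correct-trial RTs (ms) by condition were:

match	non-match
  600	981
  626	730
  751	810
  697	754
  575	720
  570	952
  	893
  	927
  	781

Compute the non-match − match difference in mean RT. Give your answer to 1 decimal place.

M(match) = 3819/6 = 636.500
M(non-match) = 7548/9 = 838.667
Difference = 838.667 − 636.500 = 202.167 ms

202.2 ms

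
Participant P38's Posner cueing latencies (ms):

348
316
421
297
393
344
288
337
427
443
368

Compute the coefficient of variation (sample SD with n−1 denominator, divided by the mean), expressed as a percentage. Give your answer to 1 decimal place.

n = 11, Σ = 3982, M = 362.0000
Σ(x−M)² = 28226.000; s = √(28226.000/10) = 53.1281
CV = 53.1281 / 362.0000 = 0.14676 = 14.676%

14.7%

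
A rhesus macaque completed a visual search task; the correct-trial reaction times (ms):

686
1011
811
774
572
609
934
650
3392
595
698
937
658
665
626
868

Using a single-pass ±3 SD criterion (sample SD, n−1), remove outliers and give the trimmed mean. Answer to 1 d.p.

739.6 ms

n = 16, ΣRT = 14486, M = 905.375
Σ(x−M)² = 6872523.75; s = √(6872523.75/15) = 676.881
Cutoffs: 905.375 ± 3·676.881 → [-1125.3, 2936.0]
Outside: 3392 → excluded.
Retained (n=15): Σ = 11094, mean = 11094/15 = 739.600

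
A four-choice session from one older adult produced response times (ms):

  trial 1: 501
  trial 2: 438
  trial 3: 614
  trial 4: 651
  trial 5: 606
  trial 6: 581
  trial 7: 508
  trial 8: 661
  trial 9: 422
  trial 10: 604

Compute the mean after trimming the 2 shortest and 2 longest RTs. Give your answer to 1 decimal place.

Sorted: 422, 438, 501, 508, 581, 604, 606, 614, 651, 661
Drop lowest 2 (422, 438) and highest 2 (651, 661)
Remaining (n=6): Σ = 3414, mean = 3414/6 = 569.000

569.0 ms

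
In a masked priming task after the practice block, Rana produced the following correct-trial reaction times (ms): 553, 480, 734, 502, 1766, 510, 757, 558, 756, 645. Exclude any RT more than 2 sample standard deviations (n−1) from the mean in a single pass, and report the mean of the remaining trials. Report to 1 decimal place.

610.6 ms

n = 10, ΣRT = 7261, M = 726.100
Σ(x−M)² = 1305586.90; s = √(1305586.90/9) = 380.874
Cutoffs: 726.100 ± 2·380.874 → [-35.6, 1487.8]
Outside: 1766 → excluded.
Retained (n=9): Σ = 5495, mean = 5495/9 = 610.556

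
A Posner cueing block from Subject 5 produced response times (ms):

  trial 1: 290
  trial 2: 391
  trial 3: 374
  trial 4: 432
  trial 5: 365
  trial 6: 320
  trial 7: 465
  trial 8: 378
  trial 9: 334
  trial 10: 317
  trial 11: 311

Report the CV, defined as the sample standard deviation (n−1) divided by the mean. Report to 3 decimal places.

n = 11, Σ = 3977, M = 361.5455
Σ(x−M)² = 29114.727; s = √(29114.727/10) = 53.9581
CV = 53.9581 / 361.5455 = 0.14924

0.149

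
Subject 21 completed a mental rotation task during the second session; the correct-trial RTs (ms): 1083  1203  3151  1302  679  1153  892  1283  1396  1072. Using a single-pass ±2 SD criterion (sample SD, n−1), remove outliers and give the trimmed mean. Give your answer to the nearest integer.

1118 ms

n = 10, ΣRT = 13214, M = 1321.400
Σ(x−M)² = 4113326.40; s = √(4113326.40/9) = 676.045
Cutoffs: 1321.400 ± 2·676.045 → [-30.7, 2673.5]
Outside: 3151 → excluded.
Retained (n=9): Σ = 10063, mean = 10063/9 = 1118.111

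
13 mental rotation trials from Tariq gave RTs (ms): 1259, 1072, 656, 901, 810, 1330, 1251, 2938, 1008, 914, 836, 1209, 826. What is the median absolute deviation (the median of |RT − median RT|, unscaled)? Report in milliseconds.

Sorted: 656, 810, 826, 836, 901, 914, 1008, 1072, 1209, 1251, 1259, 1330, 2938 → median = 1008
|x − 1008|: 251, 64, 352, 107, 198, 322, 243, 1930, 0, 94, 172, 201, 182
Sorted deviations: 0, 64, 94, 107, 172, 182, 198, 201, 243, 251, 322, 352, 1930 → MAD = 198

198 ms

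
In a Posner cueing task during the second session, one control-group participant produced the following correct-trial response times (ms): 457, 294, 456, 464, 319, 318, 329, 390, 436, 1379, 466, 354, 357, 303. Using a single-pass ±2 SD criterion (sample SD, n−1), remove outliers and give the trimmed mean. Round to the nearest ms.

380 ms

n = 14, ΣRT = 6322, M = 451.571
Σ(x−M)² = 980375.43; s = √(980375.43/13) = 274.615
Cutoffs: 451.571 ± 2·274.615 → [-97.7, 1000.8]
Outside: 1379 → excluded.
Retained (n=13): Σ = 4943, mean = 4943/13 = 380.231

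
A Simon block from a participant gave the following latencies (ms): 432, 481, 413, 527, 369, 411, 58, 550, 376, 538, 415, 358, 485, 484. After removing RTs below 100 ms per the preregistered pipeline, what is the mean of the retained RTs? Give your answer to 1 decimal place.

449.2 ms

Excluded: 58
Retained (n=13): Σ = 5839
Mean = 5839/13 = 449.1538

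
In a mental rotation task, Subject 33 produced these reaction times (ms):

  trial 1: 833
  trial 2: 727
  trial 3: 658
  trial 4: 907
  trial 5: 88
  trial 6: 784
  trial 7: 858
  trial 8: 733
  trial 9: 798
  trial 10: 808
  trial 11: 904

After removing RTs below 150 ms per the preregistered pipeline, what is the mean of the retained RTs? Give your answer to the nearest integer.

Excluded: 88
Retained (n=10): Σ = 8010
Mean = 8010/10 = 801.0000

801 ms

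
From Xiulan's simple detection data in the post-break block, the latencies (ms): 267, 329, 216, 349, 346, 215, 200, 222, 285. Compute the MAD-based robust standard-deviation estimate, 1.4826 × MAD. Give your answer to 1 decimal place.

Sorted: 200, 215, 216, 222, 267, 285, 329, 346, 349 → median = 267
|x − 267| sorted: 0, 18, 45, 51, 52, 62, 67, 79, 82 → MAD = 52
Robust SD ≈ 1.4826 × 52 = 77.095

77.1 ms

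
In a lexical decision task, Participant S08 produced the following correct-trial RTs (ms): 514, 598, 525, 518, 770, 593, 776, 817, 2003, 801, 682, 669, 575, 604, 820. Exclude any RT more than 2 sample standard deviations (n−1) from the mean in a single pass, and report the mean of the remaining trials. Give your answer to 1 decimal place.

661.6 ms

n = 15, ΣRT = 11265, M = 751.000
Σ(x−M)² = 1854084.00; s = √(1854084.00/14) = 363.916
Cutoffs: 751.000 ± 2·363.916 → [23.2, 1478.8]
Outside: 2003 → excluded.
Retained (n=14): Σ = 9262, mean = 9262/14 = 661.571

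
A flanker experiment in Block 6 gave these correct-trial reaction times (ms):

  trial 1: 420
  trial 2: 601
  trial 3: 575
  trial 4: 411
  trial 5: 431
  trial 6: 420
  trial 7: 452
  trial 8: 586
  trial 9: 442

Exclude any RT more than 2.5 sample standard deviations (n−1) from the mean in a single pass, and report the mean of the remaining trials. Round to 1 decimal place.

n = 9, ΣRT = 4338, M = 482.000
Σ(x−M)² = 51456.00; s = √(51456.00/8) = 80.200
Cutoffs: 482.000 ± 2.5·80.200 → [281.5, 682.5]
No RTs fall outside the cutoffs; all 9 retained. Mean = 4338/9 = 482.000

482.0 ms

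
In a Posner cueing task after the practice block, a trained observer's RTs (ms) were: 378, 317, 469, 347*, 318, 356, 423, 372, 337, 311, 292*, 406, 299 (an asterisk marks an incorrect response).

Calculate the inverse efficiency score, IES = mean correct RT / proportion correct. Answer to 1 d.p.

428.2 ms

Correct trials (n=11): 378, 317, 469, 318, 356, 423, 372, 337, 311, 406, 299
Mean correct RT = 3986/11 = 362.3636 ms
Proportion correct = 11/13
IES = 362.3636 / (11/13) = 428.248 ms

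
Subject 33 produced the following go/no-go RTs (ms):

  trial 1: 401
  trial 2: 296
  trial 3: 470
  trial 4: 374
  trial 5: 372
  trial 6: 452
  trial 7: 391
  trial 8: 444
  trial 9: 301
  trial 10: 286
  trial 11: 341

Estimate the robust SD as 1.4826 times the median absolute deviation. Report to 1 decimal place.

Sorted: 286, 296, 301, 341, 372, 374, 391, 401, 444, 452, 470 → median = 374
|x − 374| sorted: 0, 2, 17, 27, 33, 70, 73, 78, 78, 88, 96 → MAD = 70
Robust SD ≈ 1.4826 × 70 = 103.782

103.8 ms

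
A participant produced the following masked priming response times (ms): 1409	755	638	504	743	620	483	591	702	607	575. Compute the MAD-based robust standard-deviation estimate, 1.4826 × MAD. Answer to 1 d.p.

121.6 ms

Sorted: 483, 504, 575, 591, 607, 620, 638, 702, 743, 755, 1409 → median = 620
|x − 620| sorted: 0, 13, 18, 29, 45, 82, 116, 123, 135, 137, 789 → MAD = 82
Robust SD ≈ 1.4826 × 82 = 121.573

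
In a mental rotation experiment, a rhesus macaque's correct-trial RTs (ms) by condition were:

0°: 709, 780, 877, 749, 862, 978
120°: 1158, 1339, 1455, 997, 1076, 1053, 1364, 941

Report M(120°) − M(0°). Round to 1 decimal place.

347.0 ms

M(0°) = 4955/6 = 825.833
M(120°) = 9383/8 = 1172.875
Difference = 1172.875 − 825.833 = 347.042 ms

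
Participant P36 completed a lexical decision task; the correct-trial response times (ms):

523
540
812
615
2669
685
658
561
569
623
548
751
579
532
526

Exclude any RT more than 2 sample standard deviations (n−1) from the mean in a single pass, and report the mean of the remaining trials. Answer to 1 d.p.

608.7 ms

n = 15, ΣRT = 11191, M = 746.067
Σ(x−M)² = 4065072.93; s = √(4065072.93/14) = 538.853
Cutoffs: 746.067 ± 2·538.853 → [-331.6, 1823.8]
Outside: 2669 → excluded.
Retained (n=14): Σ = 8522, mean = 8522/14 = 608.714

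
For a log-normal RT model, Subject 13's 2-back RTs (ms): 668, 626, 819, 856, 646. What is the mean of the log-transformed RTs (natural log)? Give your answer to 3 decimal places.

ln(RT): 6.5043, 6.4394, 6.7081, 6.7523, 6.4708
Σ ln(RT) = 32.8748
Mean = 32.8748/5 = 6.57496

6.575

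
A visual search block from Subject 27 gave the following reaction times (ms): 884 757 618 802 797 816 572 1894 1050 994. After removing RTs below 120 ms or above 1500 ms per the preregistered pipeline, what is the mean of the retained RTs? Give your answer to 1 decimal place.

Excluded: 1894
Retained (n=9): Σ = 7290
Mean = 7290/9 = 810.0000

810.0 ms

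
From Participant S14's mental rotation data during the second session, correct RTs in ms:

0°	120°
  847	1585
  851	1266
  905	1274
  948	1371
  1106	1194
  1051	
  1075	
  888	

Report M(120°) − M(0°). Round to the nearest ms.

M(0°) = 7671/8 = 958.875
M(120°) = 6690/5 = 1338.000
Difference = 1338.000 − 958.875 = 379.125 ms

379 ms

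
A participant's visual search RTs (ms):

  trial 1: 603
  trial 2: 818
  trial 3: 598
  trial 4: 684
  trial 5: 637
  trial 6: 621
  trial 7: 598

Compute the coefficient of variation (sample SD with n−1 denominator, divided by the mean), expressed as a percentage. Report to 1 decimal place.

n = 7, Σ = 4559, M = 651.2857
Σ(x−M)² = 37995.429; s = √(37995.429/6) = 79.5775
CV = 79.5775 / 651.2857 = 0.12219 = 12.219%

12.2%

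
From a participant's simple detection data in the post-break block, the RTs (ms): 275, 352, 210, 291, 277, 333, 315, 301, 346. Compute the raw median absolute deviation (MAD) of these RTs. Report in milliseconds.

26 ms

Sorted: 210, 275, 277, 291, 301, 315, 333, 346, 352 → median = 301
|x − 301|: 26, 51, 91, 10, 24, 32, 14, 0, 45
Sorted deviations: 0, 10, 14, 24, 26, 32, 45, 51, 91 → MAD = 26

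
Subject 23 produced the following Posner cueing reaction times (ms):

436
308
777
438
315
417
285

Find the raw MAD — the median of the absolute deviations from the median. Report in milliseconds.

Sorted: 285, 308, 315, 417, 436, 438, 777 → median = 417
|x − 417|: 19, 109, 360, 21, 102, 0, 132
Sorted deviations: 0, 19, 21, 102, 109, 132, 360 → MAD = 102

102 ms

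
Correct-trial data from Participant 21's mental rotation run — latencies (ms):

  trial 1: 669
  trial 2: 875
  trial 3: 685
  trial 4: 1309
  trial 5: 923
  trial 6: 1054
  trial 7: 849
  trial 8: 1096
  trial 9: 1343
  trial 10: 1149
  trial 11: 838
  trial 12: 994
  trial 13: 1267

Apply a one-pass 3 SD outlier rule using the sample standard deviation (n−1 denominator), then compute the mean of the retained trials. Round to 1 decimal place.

n = 13, ΣRT = 13051, M = 1003.923
Σ(x−M)² = 597972.92; s = √(597972.92/12) = 223.229
Cutoffs: 1003.923 ± 3·223.229 → [334.2, 1673.6]
No RTs fall outside the cutoffs; all 13 retained. Mean = 13051/13 = 1003.923

1003.9 ms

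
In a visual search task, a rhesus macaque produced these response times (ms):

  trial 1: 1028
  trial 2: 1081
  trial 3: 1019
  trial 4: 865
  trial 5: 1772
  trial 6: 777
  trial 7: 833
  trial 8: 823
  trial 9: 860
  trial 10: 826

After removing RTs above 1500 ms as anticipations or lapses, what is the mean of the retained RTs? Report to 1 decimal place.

901.3 ms

Excluded: 1772
Retained (n=9): Σ = 8112
Mean = 8112/9 = 901.3333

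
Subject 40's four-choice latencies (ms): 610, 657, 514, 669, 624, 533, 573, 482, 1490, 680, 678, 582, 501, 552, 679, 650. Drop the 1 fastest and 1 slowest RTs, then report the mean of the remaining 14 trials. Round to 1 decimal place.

Sorted: 482, 501, 514, 533, 552, 573, 582, 610, 624, 650, 657, 669, 678, 679, 680, 1490
Drop lowest 1 (482) and highest 1 (1490)
Remaining (n=14): Σ = 8502, mean = 8502/14 = 607.286

607.3 ms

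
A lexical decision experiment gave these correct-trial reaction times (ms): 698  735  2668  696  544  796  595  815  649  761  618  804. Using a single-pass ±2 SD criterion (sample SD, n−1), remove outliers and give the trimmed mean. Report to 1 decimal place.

n = 12, ΣRT = 10379, M = 864.917
Σ(x−M)² = 3629562.92; s = √(3629562.92/11) = 574.422
Cutoffs: 864.917 ± 2·574.422 → [-283.9, 2013.8]
Outside: 2668 → excluded.
Retained (n=11): Σ = 7711, mean = 7711/11 = 701.000

701.0 ms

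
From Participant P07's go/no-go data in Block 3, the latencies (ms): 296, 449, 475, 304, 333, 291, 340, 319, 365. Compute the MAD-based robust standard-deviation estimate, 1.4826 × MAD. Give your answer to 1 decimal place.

Sorted: 291, 296, 304, 319, 333, 340, 365, 449, 475 → median = 333
|x − 333| sorted: 0, 7, 14, 29, 32, 37, 42, 116, 142 → MAD = 32
Robust SD ≈ 1.4826 × 32 = 47.443

47.4 ms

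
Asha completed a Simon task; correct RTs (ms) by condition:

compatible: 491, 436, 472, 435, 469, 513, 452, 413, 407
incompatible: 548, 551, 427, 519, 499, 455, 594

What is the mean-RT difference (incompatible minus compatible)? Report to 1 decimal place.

M(compatible) = 4088/9 = 454.222
M(incompatible) = 3593/7 = 513.286
Difference = 513.286 − 454.222 = 59.063 ms

59.1 ms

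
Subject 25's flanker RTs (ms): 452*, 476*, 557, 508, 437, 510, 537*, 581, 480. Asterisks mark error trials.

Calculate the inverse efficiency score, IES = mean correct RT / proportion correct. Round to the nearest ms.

Correct trials (n=6): 557, 508, 437, 510, 581, 480
Mean correct RT = 3073/6 = 512.1667 ms
Proportion correct = 6/9
IES = 512.1667 / (6/9) = 768.250 ms

768 ms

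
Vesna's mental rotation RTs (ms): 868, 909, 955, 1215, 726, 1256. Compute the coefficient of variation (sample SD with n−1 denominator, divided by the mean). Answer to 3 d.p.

0.209

n = 6, Σ = 5929, M = 988.1667
Σ(x−M)² = 213726.833; s = √(213726.833/5) = 206.7495
CV = 206.7495 / 988.1667 = 0.20923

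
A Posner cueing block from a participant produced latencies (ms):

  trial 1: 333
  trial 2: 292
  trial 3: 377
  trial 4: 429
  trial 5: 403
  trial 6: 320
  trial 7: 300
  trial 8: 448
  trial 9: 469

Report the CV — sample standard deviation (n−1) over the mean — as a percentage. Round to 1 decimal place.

n = 9, Σ = 3371, M = 374.5556
Σ(x−M)² = 35170.222; s = √(35170.222/8) = 66.3044
CV = 66.3044 / 374.5556 = 0.17702 = 17.702%

17.7%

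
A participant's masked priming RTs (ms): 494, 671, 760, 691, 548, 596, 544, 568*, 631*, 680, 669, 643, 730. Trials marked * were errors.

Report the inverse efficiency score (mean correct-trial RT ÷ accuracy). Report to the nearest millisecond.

755 ms

Correct trials (n=11): 494, 671, 760, 691, 548, 596, 544, 680, 669, 643, 730
Mean correct RT = 7026/11 = 638.7273 ms
Proportion correct = 11/13
IES = 638.7273 / (11/13) = 754.860 ms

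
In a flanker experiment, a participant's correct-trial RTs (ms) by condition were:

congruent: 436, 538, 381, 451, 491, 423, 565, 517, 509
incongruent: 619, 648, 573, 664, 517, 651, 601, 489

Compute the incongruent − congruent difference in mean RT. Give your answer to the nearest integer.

116 ms

M(congruent) = 4311/9 = 479.000
M(incongruent) = 4762/8 = 595.250
Difference = 595.250 − 479.000 = 116.250 ms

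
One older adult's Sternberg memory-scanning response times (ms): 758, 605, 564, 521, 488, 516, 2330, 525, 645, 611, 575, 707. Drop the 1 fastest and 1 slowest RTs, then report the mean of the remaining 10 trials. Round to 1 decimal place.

Sorted: 488, 516, 521, 525, 564, 575, 605, 611, 645, 707, 758, 2330
Drop lowest 1 (488) and highest 1 (2330)
Remaining (n=10): Σ = 6027, mean = 6027/10 = 602.700

602.7 ms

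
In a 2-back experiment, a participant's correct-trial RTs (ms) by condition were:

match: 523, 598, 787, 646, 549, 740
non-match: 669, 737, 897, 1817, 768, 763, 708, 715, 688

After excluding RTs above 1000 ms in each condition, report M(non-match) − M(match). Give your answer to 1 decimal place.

non-match: exclude 1817
M(match) = 3843/6 = 640.500
M(non-match) = 5945/8 = 743.125
Difference = 743.125 − 640.500 = 102.625 ms

102.6 ms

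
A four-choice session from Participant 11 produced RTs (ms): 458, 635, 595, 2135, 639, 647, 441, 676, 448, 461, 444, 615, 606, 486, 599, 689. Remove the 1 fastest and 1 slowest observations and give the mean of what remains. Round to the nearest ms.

Sorted: 441, 444, 448, 458, 461, 486, 595, 599, 606, 615, 635, 639, 647, 676, 689, 2135
Drop lowest 1 (441) and highest 1 (2135)
Remaining (n=14): Σ = 7998, mean = 7998/14 = 571.286

571 ms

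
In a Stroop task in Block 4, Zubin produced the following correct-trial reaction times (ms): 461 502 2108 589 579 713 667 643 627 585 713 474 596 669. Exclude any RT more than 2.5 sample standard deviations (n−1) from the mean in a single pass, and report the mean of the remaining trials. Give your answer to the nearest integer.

n = 14, ΣRT = 9926, M = 709.000
Σ(x−M)² = 2190700.00; s = √(2190700.00/13) = 410.506
Cutoffs: 709.000 ± 2.5·410.506 → [-317.3, 1735.3]
Outside: 2108 → excluded.
Retained (n=13): Σ = 7818, mean = 7818/13 = 601.385

601 ms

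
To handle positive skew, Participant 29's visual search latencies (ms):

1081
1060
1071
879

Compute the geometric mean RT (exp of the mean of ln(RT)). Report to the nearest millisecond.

1019 ms

ln(RT): 6.9856, 6.9660, 6.9763, 6.7788
Mean ln(RT) = 27.7068/4 = 6.92670
Geometric mean = exp(6.92670) = 1019.13 ms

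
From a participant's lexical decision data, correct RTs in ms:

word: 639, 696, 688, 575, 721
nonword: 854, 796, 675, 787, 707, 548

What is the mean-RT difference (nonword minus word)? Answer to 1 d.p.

64.0 ms

M(word) = 3319/5 = 663.800
M(nonword) = 4367/6 = 727.833
Difference = 727.833 − 663.800 = 64.033 ms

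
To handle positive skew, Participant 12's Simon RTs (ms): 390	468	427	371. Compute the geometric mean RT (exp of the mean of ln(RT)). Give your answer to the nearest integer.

412 ms

ln(RT): 5.9661, 6.1485, 6.0568, 5.9162
Mean ln(RT) = 24.0876/4 = 6.02190
Geometric mean = exp(6.02190) = 412.36 ms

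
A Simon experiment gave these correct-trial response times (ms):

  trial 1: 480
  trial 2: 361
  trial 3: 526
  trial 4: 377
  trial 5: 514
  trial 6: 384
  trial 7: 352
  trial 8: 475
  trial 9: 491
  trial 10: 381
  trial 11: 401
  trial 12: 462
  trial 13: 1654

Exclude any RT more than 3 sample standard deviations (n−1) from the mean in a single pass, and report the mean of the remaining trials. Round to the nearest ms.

434 ms

n = 13, ΣRT = 6858, M = 527.538
Σ(x−M)² = 1419051.23; s = √(1419051.23/12) = 343.881
Cutoffs: 527.538 ± 3·343.881 → [-504.1, 1559.2]
Outside: 1654 → excluded.
Retained (n=12): Σ = 5204, mean = 5204/12 = 433.667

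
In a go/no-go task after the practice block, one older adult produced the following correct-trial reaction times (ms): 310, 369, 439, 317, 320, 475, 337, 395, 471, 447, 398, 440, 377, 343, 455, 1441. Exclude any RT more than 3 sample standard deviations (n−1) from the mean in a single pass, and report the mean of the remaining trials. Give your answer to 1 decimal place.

n = 16, ΣRT = 7334, M = 458.375
Σ(x−M)² = 1078305.75; s = √(1078305.75/15) = 268.118
Cutoffs: 458.375 ± 3·268.118 → [-346.0, 1262.7]
Outside: 1441 → excluded.
Retained (n=15): Σ = 5893, mean = 5893/15 = 392.867

392.9 ms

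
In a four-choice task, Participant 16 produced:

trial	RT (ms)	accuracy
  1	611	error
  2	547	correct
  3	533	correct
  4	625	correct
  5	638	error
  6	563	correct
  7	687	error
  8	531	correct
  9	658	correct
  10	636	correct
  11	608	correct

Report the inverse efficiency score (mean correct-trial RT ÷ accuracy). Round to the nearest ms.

808 ms

Correct trials (n=8): 547, 533, 625, 563, 531, 658, 636, 608
Mean correct RT = 4701/8 = 587.6250 ms
Proportion correct = 8/11
IES = 587.6250 / (8/11) = 807.984 ms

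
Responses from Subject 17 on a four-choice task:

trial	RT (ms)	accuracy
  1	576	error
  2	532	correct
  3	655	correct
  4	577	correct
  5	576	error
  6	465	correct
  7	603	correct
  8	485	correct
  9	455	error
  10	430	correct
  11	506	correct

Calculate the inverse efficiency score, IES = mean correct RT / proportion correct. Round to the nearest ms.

731 ms

Correct trials (n=8): 532, 655, 577, 465, 603, 485, 430, 506
Mean correct RT = 4253/8 = 531.6250 ms
Proportion correct = 8/11
IES = 531.6250 / (8/11) = 730.984 ms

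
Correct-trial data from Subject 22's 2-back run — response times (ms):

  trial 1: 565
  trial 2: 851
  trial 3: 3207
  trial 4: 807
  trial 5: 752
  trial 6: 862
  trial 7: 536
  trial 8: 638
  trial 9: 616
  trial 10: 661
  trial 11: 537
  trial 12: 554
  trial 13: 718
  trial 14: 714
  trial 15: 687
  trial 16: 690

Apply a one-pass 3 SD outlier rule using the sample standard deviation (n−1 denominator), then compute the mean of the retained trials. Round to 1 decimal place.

n = 16, ΣRT = 13395, M = 837.188
Σ(x−M)² = 6153336.44; s = √(6153336.44/15) = 640.486
Cutoffs: 837.188 ± 3·640.486 → [-1084.3, 2758.6]
Outside: 3207 → excluded.
Retained (n=15): Σ = 10188, mean = 10188/15 = 679.200

679.2 ms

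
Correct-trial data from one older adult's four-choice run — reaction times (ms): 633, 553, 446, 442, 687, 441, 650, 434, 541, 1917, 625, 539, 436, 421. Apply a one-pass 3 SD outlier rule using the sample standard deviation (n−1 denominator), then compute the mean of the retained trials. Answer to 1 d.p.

526.8 ms

n = 14, ΣRT = 8765, M = 626.071
Σ(x−M)² = 1906620.93; s = √(1906620.93/13) = 382.966
Cutoffs: 626.071 ± 3·382.966 → [-522.8, 1775.0]
Outside: 1917 → excluded.
Retained (n=13): Σ = 6848, mean = 6848/13 = 526.769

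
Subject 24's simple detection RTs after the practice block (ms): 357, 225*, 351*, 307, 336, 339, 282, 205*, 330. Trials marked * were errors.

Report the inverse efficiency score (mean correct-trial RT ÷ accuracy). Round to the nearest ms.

488 ms

Correct trials (n=6): 357, 307, 336, 339, 282, 330
Mean correct RT = 1951/6 = 325.1667 ms
Proportion correct = 6/9
IES = 325.1667 / (6/9) = 487.750 ms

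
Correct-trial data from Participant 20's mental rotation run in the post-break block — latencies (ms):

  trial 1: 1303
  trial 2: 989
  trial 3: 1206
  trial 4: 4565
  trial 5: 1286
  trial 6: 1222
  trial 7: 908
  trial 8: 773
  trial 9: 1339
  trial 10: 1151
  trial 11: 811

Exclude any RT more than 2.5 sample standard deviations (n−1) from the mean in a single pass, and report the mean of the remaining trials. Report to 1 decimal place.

1098.8 ms

n = 11, ΣRT = 15553, M = 1413.909
Σ(x−M)² = 11323578.91; s = √(11323578.91/10) = 1064.123
Cutoffs: 1413.909 ± 2.5·1064.123 → [-1246.4, 4074.2]
Outside: 4565 → excluded.
Retained (n=10): Σ = 10988, mean = 10988/10 = 1098.800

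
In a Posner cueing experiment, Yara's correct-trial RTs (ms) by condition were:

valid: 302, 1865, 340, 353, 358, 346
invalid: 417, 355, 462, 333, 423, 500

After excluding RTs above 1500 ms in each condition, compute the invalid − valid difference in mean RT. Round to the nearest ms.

75 ms

valid: exclude 1865
M(valid) = 1699/5 = 339.800
M(invalid) = 2490/6 = 415.000
Difference = 415.000 − 339.800 = 75.200 ms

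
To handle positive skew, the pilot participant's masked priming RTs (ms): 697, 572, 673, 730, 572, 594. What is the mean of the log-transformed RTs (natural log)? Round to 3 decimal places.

ln(RT): 6.5468, 6.3491, 6.5117, 6.5930, 6.3491, 6.3869
Σ ln(RT) = 38.7367
Mean = 38.7367/6 = 6.45612

6.456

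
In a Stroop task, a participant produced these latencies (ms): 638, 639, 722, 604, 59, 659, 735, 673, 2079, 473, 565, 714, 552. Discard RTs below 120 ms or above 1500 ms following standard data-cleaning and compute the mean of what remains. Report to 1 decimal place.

Excluded: 59, 2079
Retained (n=11): Σ = 6974
Mean = 6974/11 = 634.0000

634.0 ms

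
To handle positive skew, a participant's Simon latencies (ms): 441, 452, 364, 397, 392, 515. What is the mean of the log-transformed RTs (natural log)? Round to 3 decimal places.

ln(RT): 6.0890, 6.1137, 5.8972, 5.9839, 5.9713, 6.2442
Σ ln(RT) = 36.2992
Mean = 36.2992/6 = 6.04987

6.050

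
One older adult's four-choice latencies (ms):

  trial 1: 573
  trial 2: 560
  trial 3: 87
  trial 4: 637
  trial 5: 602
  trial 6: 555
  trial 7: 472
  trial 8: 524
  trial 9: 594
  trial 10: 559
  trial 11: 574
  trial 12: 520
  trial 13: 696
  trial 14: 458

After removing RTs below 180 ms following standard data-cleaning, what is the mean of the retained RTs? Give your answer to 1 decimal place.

Excluded: 87
Retained (n=13): Σ = 7324
Mean = 7324/13 = 563.3846

563.4 ms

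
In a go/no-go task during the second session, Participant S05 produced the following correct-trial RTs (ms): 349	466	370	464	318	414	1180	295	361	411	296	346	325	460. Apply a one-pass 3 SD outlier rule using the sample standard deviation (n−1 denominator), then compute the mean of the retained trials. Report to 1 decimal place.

n = 14, ΣRT = 6055, M = 432.500
Σ(x−M)² = 648109.50; s = √(648109.50/13) = 223.281
Cutoffs: 432.500 ± 3·223.281 → [-237.3, 1102.3]
Outside: 1180 → excluded.
Retained (n=13): Σ = 4875, mean = 4875/13 = 375.000

375.0 ms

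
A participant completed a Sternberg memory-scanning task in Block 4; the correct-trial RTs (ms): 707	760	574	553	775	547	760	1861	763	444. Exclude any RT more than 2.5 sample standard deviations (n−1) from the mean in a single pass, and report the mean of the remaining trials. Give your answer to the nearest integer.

654 ms

n = 10, ΣRT = 7744, M = 774.400
Σ(x−M)² = 1435840.40; s = √(1435840.40/9) = 399.422
Cutoffs: 774.400 ± 2.5·399.422 → [-224.2, 1773.0]
Outside: 1861 → excluded.
Retained (n=9): Σ = 5883, mean = 5883/9 = 653.667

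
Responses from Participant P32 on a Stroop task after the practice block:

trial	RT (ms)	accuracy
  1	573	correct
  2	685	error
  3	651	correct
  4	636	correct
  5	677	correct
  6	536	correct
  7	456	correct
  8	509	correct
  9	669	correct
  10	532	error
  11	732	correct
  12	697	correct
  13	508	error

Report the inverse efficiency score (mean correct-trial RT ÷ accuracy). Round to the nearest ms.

798 ms

Correct trials (n=10): 573, 651, 636, 677, 536, 456, 509, 669, 732, 697
Mean correct RT = 6136/10 = 613.6000 ms
Proportion correct = 10/13
IES = 613.6000 / (10/13) = 797.680 ms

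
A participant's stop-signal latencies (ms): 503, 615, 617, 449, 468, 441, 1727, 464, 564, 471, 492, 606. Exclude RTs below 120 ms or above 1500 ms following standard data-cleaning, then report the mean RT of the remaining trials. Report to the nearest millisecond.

517 ms

Excluded: 1727
Retained (n=11): Σ = 5690
Mean = 5690/11 = 517.2727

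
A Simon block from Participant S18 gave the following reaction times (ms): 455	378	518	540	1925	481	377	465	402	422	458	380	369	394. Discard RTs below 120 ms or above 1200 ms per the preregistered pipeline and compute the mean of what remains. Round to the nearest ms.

Excluded: 1925
Retained (n=13): Σ = 5639
Mean = 5639/13 = 433.7692

434 ms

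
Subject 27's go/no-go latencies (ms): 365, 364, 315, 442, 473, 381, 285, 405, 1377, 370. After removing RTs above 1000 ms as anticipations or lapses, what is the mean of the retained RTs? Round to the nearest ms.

Excluded: 1377
Retained (n=9): Σ = 3400
Mean = 3400/9 = 377.7778

378 ms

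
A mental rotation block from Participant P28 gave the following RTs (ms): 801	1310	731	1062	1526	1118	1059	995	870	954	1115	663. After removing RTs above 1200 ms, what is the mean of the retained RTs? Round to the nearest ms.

Excluded: 1310, 1526
Retained (n=10): Σ = 9368
Mean = 9368/10 = 936.8000

937 ms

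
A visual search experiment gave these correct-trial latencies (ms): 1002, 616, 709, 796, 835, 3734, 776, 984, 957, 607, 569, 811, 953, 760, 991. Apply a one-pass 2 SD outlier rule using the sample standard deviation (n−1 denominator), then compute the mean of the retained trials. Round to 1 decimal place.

811.9 ms

n = 15, ΣRT = 15100, M = 1006.667
Σ(x−M)² = 8263173.33; s = √(8263173.33/14) = 768.262
Cutoffs: 1006.667 ± 2·768.262 → [-529.9, 2543.2]
Outside: 3734 → excluded.
Retained (n=14): Σ = 11366, mean = 11366/14 = 811.857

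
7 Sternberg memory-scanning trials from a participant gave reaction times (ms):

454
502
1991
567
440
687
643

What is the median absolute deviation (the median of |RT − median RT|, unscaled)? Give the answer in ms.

Sorted: 440, 454, 502, 567, 643, 687, 1991 → median = 567
|x − 567|: 113, 65, 1424, 0, 127, 120, 76
Sorted deviations: 0, 65, 76, 113, 120, 127, 1424 → MAD = 113

113 ms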